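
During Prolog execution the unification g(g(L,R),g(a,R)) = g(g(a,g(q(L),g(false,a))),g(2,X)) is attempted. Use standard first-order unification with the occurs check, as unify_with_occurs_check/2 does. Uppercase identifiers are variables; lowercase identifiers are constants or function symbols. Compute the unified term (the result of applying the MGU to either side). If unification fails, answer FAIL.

FAIL

Decompose g/2: g(L,R) = g(a,g(q(L),g(false,a))),  g(a,R) = g(2,X).
Decompose g/2: L = a,  R = g(q(L),g(false,a)).
Bind L := a; substituting into the one remaining equation that mentions L gives: R = g(q(a),g(false,a)).
Bind R := g(q(a),g(false,a)); substituting into the remaining equation gives: g(a,g(q(a),g(false,a))) = g(2,X).
Decompose g/2: a = 2,  g(q(a),g(false,a)) = X.
Clash: constants a and 2 differ; no unifier exists.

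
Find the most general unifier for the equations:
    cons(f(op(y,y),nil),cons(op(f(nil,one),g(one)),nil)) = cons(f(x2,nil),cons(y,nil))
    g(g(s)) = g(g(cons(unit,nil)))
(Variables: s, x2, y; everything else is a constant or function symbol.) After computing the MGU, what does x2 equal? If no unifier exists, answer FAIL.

op(op(f(nil,one),g(one)),op(f(nil,one),g(one)))

Decompose cons/2: f(op(y,y),nil) = f(x2,nil),  cons(op(f(nil,one),g(one)),nil) = cons(y,nil).
Decompose f/2: op(y,y) = x2,  nil = nil.
Bind x2 := op(y,y); no other remaining equation mentions x2.
Delete trivial equation nil = nil.
Decompose cons/2: op(f(nil,one),g(one)) = y,  nil = nil.
Bind y := op(f(nil,one),g(one)); no other remaining equation mentions y. Substituting into the earlier binding gives x2 := op(op(f(nil,one),g(one)),op(f(nil,one),g(one))).
Delete trivial equation nil = nil.
Decompose g/1: g(s) = g(cons(unit,nil)).
Decompose g/1: s = cons(unit,nil).
Bind s := cons(unit,nil).
MGU = { x2 -> op(op(f(nil,one),g(one)),op(f(nil,one),g(one))), y -> op(f(nil,one),g(one)), s -> cons(unit,nil) }, so x2 -> op(op(f(nil,one),g(one)),op(f(nil,one),g(one))).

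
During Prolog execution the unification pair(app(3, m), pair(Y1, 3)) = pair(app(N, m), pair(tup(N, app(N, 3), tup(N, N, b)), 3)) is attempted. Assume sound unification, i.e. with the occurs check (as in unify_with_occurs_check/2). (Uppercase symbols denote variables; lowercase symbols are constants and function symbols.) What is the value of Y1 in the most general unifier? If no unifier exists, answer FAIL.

tup(3, app(3, 3), tup(3, 3, b))

Decompose pair/2: app(3, m) = app(N, m),  pair(Y1, 3) = pair(tup(N, app(N, 3), tup(N, N, b)), 3).
Decompose app/2: 3 = N,  m = m.
Bind N := 3; substituting into the one remaining equation that mentions N gives: pair(Y1, 3) = pair(tup(3, app(3, 3), tup(3, 3, b)), 3).
Delete trivial equation m = m.
Decompose pair/2: Y1 = tup(3, app(3, 3), tup(3, 3, b)),  3 = 3.
Bind Y1 := tup(3, app(3, 3), tup(3, 3, b)); no other remaining equation mentions Y1.
Delete trivial equation 3 = 3.
MGU = { N -> 3, Y1 -> tup(3, app(3, 3), tup(3, 3, b)) }, so Y1 -> tup(3, app(3, 3), tup(3, 3, b)).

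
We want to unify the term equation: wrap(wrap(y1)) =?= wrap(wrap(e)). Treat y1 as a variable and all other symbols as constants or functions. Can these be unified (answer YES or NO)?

Decompose wrap/1: wrap(y1) =?= wrap(e).
Decompose wrap/1: y1 =?= e.
Bind y1 := e.
No equations remain and no clash or occurs-check failure arose, so a unifier exists.

YES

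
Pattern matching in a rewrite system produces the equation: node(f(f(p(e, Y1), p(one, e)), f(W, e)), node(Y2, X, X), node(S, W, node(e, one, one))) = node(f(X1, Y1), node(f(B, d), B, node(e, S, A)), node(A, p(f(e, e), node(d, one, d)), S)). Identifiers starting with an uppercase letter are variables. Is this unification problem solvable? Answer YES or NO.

YES

Decompose node/3: f(f(p(e, Y1), p(one, e)), f(W, e)) = f(X1, Y1),  node(Y2, X, X) = node(f(B, d), B, node(e, S, A)),  node(S, W, node(e, one, one)) = node(A, p(f(e, e), node(d, one, d)), S).
Decompose f/2: f(p(e, Y1), p(one, e)) = X1,  f(W, e) = Y1.
Bind X1 := f(p(e, Y1), p(one, e)); no other remaining equation mentions X1.
Bind Y1 := f(W, e); no other remaining equation mentions Y1. Substituting into the earlier binding gives X1 := f(p(e, f(W, e)), p(one, e)).
Decompose node/3: Y2 = f(B, d),  X = B,  X = node(e, S, A).
Bind Y2 := f(B, d); no other remaining equation mentions Y2.
Bind X := B; substituting into the one remaining equation that mentions X gives: B = node(e, S, A).
Bind B := node(e, S, A); no other remaining equation mentions B. Substituting into the earlier bindings gives Y2 := f(node(e, S, A), d), X := node(e, S, A).
Decompose node/3: S = A,  W = p(f(e, e), node(d, one, d)),  node(e, one, one) = S.
Bind S := A; substituting into the one remaining equation that mentions S gives: node(e, one, one) = A. Substituting into the earlier bindings gives Y2 := f(node(e, A, A), d), X := node(e, A, A), B := node(e, A, A).
Bind W := p(f(e, e), node(d, one, d)); no other remaining equation mentions W. Substituting into the earlier bindings gives X1 := f(p(e, f(p(f(e, e), node(d, one, d)), e)), p(one, e)), Y1 := f(p(f(e, e), node(d, one, d)), e).
Bind A := node(e, one, one). Substituting into the earlier bindings gives Y2 := f(node(e, node(e, one, one), node(e, one, one)), d), X := node(e, node(e, one, one), node(e, one, one)), B := node(e, node(e, one, one), node(e, one, one)), S := node(e, one, one).
No equations remain and no clash or occurs-check failure arose, so a unifier exists.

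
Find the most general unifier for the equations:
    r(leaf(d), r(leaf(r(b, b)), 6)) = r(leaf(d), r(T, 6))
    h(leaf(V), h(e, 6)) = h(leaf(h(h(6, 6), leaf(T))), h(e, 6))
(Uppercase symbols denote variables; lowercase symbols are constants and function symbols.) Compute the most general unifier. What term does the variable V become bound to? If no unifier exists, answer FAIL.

h(h(6, 6), leaf(leaf(r(b, b))))

Decompose r/2: leaf(d) = leaf(d),  r(leaf(r(b, b)), 6) = r(T, 6).
Delete trivial equation leaf(d) = leaf(d).
Decompose r/2: leaf(r(b, b)) = T,  6 = 6.
Bind T := leaf(r(b, b)); substituting into the one remaining equation that mentions T gives: h(leaf(V), h(e, 6)) = h(leaf(h(h(6, 6), leaf(leaf(r(b, b))))), h(e, 6)).
Delete trivial equation 6 = 6.
Decompose h/2: leaf(V) = leaf(h(h(6, 6), leaf(leaf(r(b, b))))),  h(e, 6) = h(e, 6).
Decompose leaf/1: V = h(h(6, 6), leaf(leaf(r(b, b)))).
Bind V := h(h(6, 6), leaf(leaf(r(b, b)))); no other remaining equation mentions V.
Delete trivial equation h(e, 6) = h(e, 6).
MGU = { T -> leaf(r(b, b)), V -> h(h(6, 6), leaf(leaf(r(b, b)))) }, so V -> h(h(6, 6), leaf(leaf(r(b, b)))).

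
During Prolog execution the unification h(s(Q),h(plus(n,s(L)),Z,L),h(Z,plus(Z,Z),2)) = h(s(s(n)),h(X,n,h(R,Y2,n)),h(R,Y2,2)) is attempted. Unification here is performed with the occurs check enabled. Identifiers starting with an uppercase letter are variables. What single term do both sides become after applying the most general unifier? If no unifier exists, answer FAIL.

h(s(s(n)),h(plus(n,s(h(n,plus(n,n),n))),n,h(n,plus(n,n),n)),h(n,plus(n,n),2))

Decompose h/3: s(Q) = s(s(n)),  h(plus(n,s(L)),Z,L) = h(X,n,h(R,Y2,n)),  h(Z,plus(Z,Z),2) = h(R,Y2,2).
Decompose s/1: Q = s(n).
Bind Q := s(n); no other remaining equation mentions Q.
Decompose h/3: plus(n,s(L)) = X,  Z = n,  L = h(R,Y2,n).
Bind X := plus(n,s(L)); no other remaining equation mentions X.
Bind Z := n; substituting into the one remaining equation that mentions Z gives: h(n,plus(n,n),2) = h(R,Y2,2).
Bind L := h(R,Y2,n); no other remaining equation mentions L. Substituting into the earlier binding gives X := plus(n,s(h(R,Y2,n))).
Decompose h/3: n = R,  plus(n,n) = Y2,  2 = 2.
Bind R := n; no other remaining equation mentions R. Substituting into the earlier bindings gives X := plus(n,s(h(n,Y2,n))), L := h(n,Y2,n).
Bind Y2 := plus(n,n); no other remaining equation mentions Y2. Substituting into the earlier bindings gives X := plus(n,s(h(n,plus(n,n),n))), L := h(n,plus(n,n),n).
Delete trivial equation 2 = 2.
Applying the MGU to either side gives h(s(s(n)),h(plus(n,s(h(n,plus(n,n),n))),n,h(n,plus(n,n),n)),h(n,plus(n,n),2)).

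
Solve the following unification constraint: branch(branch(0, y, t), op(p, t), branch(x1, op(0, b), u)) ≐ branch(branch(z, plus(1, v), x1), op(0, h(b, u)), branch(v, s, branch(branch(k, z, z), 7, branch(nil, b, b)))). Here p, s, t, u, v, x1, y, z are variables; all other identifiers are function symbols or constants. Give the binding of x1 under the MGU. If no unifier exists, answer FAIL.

Decompose branch/3: branch(0, y, t) ≐ branch(z, plus(1, v), x1),  op(p, t) ≐ op(0, h(b, u)),  branch(x1, op(0, b), u) ≐ branch(v, s, branch(branch(k, z, z), 7, branch(nil, b, b))).
Decompose branch/3: 0 ≐ z,  y ≐ plus(1, v),  t ≐ x1.
Bind z := 0; substituting into the one remaining equation that mentions z gives: branch(x1, op(0, b), u) ≐ branch(v, s, branch(branch(k, 0, 0), 7, branch(nil, b, b))).
Bind y := plus(1, v); no other remaining equation mentions y.
Bind t := x1; substituting into the one remaining equation that mentions t gives: op(p, x1) ≐ op(0, h(b, u)).
Decompose op/2: p ≐ 0,  x1 ≐ h(b, u).
Bind p := 0; no other remaining equation mentions p.
Bind x1 := h(b, u); substituting into the remaining equation gives: branch(h(b, u), op(0, b), u) ≐ branch(v, s, branch(branch(k, 0, 0), 7, branch(nil, b, b))). Substituting into the earlier binding gives t := h(b, u).
Decompose branch/3: h(b, u) ≐ v,  op(0, b) ≐ s,  u ≐ branch(branch(k, 0, 0), 7, branch(nil, b, b)).
Bind v := h(b, u); no other remaining equation mentions v. Substituting into the earlier binding gives y := plus(1, h(b, u)).
Bind s := op(0, b); no other remaining equation mentions s.
Bind u := branch(branch(k, 0, 0), 7, branch(nil, b, b)). Substituting into the earlier bindings gives y := plus(1, h(b, branch(branch(k, 0, 0), 7, branch(nil, b, b)))), t := h(b, branch(branch(k, 0, 0), 7, branch(nil, b, b))), x1 := h(b, branch(branch(k, 0, 0), 7, branch(nil, b, b))), v := h(b, branch(branch(k, 0, 0), 7, branch(nil, b, b))).
MGU = { z := 0, y := plus(1, h(b, branch(branch(k, 0, 0), 7, branch(nil, b, b)))), t := h(b, branch(branch(k, 0, 0), 7, branch(nil, b, b))), p := 0, x1 := h(b, branch(branch(k, 0, 0), 7, branch(nil, b, b))), v := h(b, branch(branch(k, 0, 0), 7, branch(nil, b, b))), s := op(0, b), u := branch(branch(k, 0, 0), 7, branch(nil, b, b)) }, so x1 := h(b, branch(branch(k, 0, 0), 7, branch(nil, b, b))).

h(b, branch(branch(k, 0, 0), 7, branch(nil, b, b)))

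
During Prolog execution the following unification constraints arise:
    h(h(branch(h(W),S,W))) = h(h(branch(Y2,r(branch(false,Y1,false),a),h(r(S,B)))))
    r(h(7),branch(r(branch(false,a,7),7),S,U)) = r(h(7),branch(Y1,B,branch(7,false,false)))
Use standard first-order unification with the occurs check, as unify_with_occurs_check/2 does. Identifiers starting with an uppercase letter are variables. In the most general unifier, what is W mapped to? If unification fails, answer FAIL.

h(r(r(branch(false,r(branch(false,a,7),7),false),a),r(branch(false,r(branch(false,a,7),7),false),a)))

Decompose h/1: h(branch(h(W),S,W)) = h(branch(Y2,r(branch(false,Y1,false),a),h(r(S,B)))).
Decompose h/1: branch(h(W),S,W) = branch(Y2,r(branch(false,Y1,false),a),h(r(S,B))).
Decompose branch/3: h(W) = Y2,  S = r(branch(false,Y1,false),a),  W = h(r(S,B)).
Bind Y2 := h(W); no other remaining equation mentions Y2.
Bind S := r(branch(false,Y1,false),a); substituting into the remaining equations gives: W = h(r(r(branch(false,Y1,false),a),B)),  r(h(7),branch(r(branch(false,a,7),7),r(branch(false,Y1,false),a),U)) = r(h(7),branch(Y1,B,branch(7,false,false))).
Bind W := h(r(r(branch(false,Y1,false),a),B)); no other remaining equation mentions W. Substituting into the earlier binding gives Y2 := h(h(r(r(branch(false,Y1,false),a),B))).
Decompose r/2: h(7) = h(7),  branch(r(branch(false,a,7),7),r(branch(false,Y1,false),a),U) = branch(Y1,B,branch(7,false,false)).
Delete trivial equation h(7) = h(7).
Decompose branch/3: r(branch(false,a,7),7) = Y1,  r(branch(false,Y1,false),a) = B,  U = branch(7,false,false).
Bind Y1 := r(branch(false,a,7),7); substituting into the one remaining equation that mentions Y1 gives: r(branch(false,r(branch(false,a,7),7),false),a) = B. Substituting into the earlier bindings gives Y2 := h(h(r(r(branch(false,r(branch(false,a,7),7),false),a),B))), S := r(branch(false,r(branch(false,a,7),7),false),a), W := h(r(r(branch(false,r(branch(false,a,7),7),false),a),B)).
Bind B := r(branch(false,r(branch(false,a,7),7),false),a); no other remaining equation mentions B. Substituting into the earlier bindings gives Y2 := h(h(r(r(branch(false,r(branch(false,a,7),7),false),a),r(branch(false,r(branch(false,a,7),7),false),a)))), W := h(r(r(branch(false,r(branch(false,a,7),7),false),a),r(branch(false,r(branch(false,a,7),7),false),a))).
Bind U := branch(7,false,false).
MGU = { Y2 = h(h(r(r(branch(false,r(branch(false,a,7),7),false),a),r(branch(false,r(branch(false,a,7),7),false),a)))), S = r(branch(false,r(branch(false,a,7),7),false),a), W = h(r(r(branch(false,r(branch(false,a,7),7),false),a),r(branch(false,r(branch(false,a,7),7),false),a))), Y1 = r(branch(false,a,7),7), B = r(branch(false,r(branch(false,a,7),7),false),a), U = branch(7,false,false) }, so W = h(r(r(branch(false,r(branch(false,a,7),7),false),a),r(branch(false,r(branch(false,a,7),7),false),a))).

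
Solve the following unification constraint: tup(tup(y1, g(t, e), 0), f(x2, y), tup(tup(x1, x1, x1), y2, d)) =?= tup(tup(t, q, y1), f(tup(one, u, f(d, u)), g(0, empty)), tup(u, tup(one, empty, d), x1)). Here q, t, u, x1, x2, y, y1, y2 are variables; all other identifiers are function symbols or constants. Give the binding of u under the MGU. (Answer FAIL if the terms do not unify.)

tup(d, d, d)

Decompose tup/3: tup(y1, g(t, e), 0) =?= tup(t, q, y1),  f(x2, y) =?= f(tup(one, u, f(d, u)), g(0, empty)),  tup(tup(x1, x1, x1), y2, d) =?= tup(u, tup(one, empty, d), x1).
Decompose tup/3: y1 =?= t,  g(t, e) =?= q,  0 =?= y1.
Bind y1 := t; substituting into the one remaining equation that mentions y1 gives: 0 =?= t.
Bind q := g(t, e); no other remaining equation mentions q.
Bind t := 0; no other remaining equation mentions t. Substituting into the earlier bindings gives y1 := 0, q := g(0, e).
Decompose f/2: x2 =?= tup(one, u, f(d, u)),  y =?= g(0, empty).
Bind x2 := tup(one, u, f(d, u)); no other remaining equation mentions x2.
Bind y := g(0, empty); no other remaining equation mentions y.
Decompose tup/3: tup(x1, x1, x1) =?= u,  y2 =?= tup(one, empty, d),  d =?= x1.
Bind u := tup(x1, x1, x1); no other remaining equation mentions u. Substituting into the earlier binding gives x2 := tup(one, tup(x1, x1, x1), f(d, tup(x1, x1, x1))).
Bind y2 := tup(one, empty, d); no other remaining equation mentions y2.
Bind x1 := d. Substituting into the earlier bindings gives x2 := tup(one, tup(d, d, d), f(d, tup(d, d, d))), u := tup(d, d, d).
MGU = { y1 := 0, q := g(0, e), t := 0, x2 := tup(one, tup(d, d, d), f(d, tup(d, d, d))), y := g(0, empty), u := tup(d, d, d), y2 := tup(one, empty, d), x1 := d }, so u := tup(d, d, d).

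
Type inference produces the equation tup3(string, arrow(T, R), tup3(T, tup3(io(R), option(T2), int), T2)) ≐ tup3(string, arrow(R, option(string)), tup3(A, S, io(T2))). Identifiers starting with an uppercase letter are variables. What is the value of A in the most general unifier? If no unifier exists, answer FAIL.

FAIL

Decompose tup3/3: string ≐ string,  arrow(T, R) ≐ arrow(R, option(string)),  tup3(T, tup3(io(R), option(T2), int), T2) ≐ tup3(A, S, io(T2)).
Delete trivial equation string ≐ string.
Decompose arrow/2: T ≐ R,  R ≐ option(string).
Bind T := R; substituting into the one remaining equation that mentions T gives: tup3(R, tup3(io(R), option(T2), int), T2) ≐ tup3(A, S, io(T2)).
Bind R := option(string); substituting into the remaining equation gives: tup3(option(string), tup3(io(option(string)), option(T2), int), T2) ≐ tup3(A, S, io(T2)). Substituting into the earlier binding gives T := option(string).
Decompose tup3/3: option(string) ≐ A,  tup3(io(option(string)), option(T2), int) ≐ S,  T2 ≐ io(T2).
Bind A := option(string); no other remaining equation mentions A.
Bind S := tup3(io(option(string)), option(T2), int); no other remaining equation mentions S.
Occurs check fails: T2 occurs in io(T2); the equation T2 ≐ io(T2) has no finite solution.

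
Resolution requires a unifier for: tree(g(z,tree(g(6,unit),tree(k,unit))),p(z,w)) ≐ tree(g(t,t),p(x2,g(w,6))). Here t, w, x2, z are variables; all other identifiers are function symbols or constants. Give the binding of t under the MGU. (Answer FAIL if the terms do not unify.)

FAIL

Decompose tree/2: g(z,tree(g(6,unit),tree(k,unit))) ≐ g(t,t),  p(z,w) ≐ p(x2,g(w,6)).
Decompose g/2: z ≐ t,  tree(g(6,unit),tree(k,unit)) ≐ t.
Bind z := t; substituting into the one remaining equation that mentions z gives: p(t,w) ≐ p(x2,g(w,6)).
Bind t := tree(g(6,unit),tree(k,unit)); substituting into the remaining equation gives: p(tree(g(6,unit),tree(k,unit)),w) ≐ p(x2,g(w,6)). Substituting into the earlier binding gives z := tree(g(6,unit),tree(k,unit)).
Decompose p/2: tree(g(6,unit),tree(k,unit)) ≐ x2,  w ≐ g(w,6).
Bind x2 := tree(g(6,unit),tree(k,unit)); no other remaining equation mentions x2.
Occurs check fails: w occurs in g(w,6); the equation w ≐ g(w,6) has no finite solution.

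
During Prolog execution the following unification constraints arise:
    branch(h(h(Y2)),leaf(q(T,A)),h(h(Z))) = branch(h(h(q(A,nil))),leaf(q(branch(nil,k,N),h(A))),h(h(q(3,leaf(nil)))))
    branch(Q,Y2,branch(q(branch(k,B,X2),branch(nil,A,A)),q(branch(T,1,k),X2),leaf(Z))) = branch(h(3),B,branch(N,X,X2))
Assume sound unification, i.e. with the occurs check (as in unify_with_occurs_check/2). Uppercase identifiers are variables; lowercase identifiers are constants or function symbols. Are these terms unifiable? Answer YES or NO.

NO

Decompose branch/3: h(h(Y2)) = h(h(q(A,nil))),  leaf(q(T,A)) = leaf(q(branch(nil,k,N),h(A))),  h(h(Z)) = h(h(q(3,leaf(nil)))).
Decompose h/1: h(Y2) = h(q(A,nil)).
Decompose h/1: Y2 = q(A,nil).
Bind Y2 := q(A,nil); substituting into the one remaining equation that mentions Y2 gives: branch(Q,q(A,nil),branch(q(branch(k,B,X2),branch(nil,A,A)),q(branch(T,1,k),X2),leaf(Z))) = branch(h(3),B,branch(N,X,X2)).
Decompose leaf/1: q(T,A) = q(branch(nil,k,N),h(A)).
Decompose q/2: T = branch(nil,k,N),  A = h(A).
Bind T := branch(nil,k,N); substituting into the one remaining equation that mentions T gives: branch(Q,q(A,nil),branch(q(branch(k,B,X2),branch(nil,A,A)),q(branch(branch(nil,k,N),1,k),X2),leaf(Z))) = branch(h(3),B,branch(N,X,X2)).
Occurs check fails: A occurs in h(A); the equation A = h(A) has no finite solution.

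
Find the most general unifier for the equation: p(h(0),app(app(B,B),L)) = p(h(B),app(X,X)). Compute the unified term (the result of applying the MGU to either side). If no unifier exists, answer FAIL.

p(h(0),app(app(0,0),app(0,0)))

Decompose p/2: h(0) = h(B),  app(app(B,B),L) = app(X,X).
Decompose h/1: 0 = B.
Bind B := 0; substituting into the remaining equation gives: app(app(0,0),L) = app(X,X).
Decompose app/2: app(0,0) = X,  L = X.
Bind X := app(0,0); substituting into the remaining equation gives: L = app(0,0).
Bind L := app(0,0).
Applying the MGU to either side gives p(h(0),app(app(0,0),app(0,0))).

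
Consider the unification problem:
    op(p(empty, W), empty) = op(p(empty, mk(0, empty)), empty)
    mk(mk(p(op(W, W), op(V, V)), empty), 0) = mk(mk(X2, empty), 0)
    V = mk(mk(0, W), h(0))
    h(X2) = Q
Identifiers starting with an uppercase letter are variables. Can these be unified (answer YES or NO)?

Decompose op/2: p(empty, W) = p(empty, mk(0, empty)),  empty = empty.
Decompose p/2: empty = empty,  W = mk(0, empty).
Delete trivial equation empty = empty.
Bind W := mk(0, empty); substituting into the 2 remaining equations that mention W gives: mk(mk(p(op(mk(0, empty), mk(0, empty)), op(V, V)), empty), 0) = mk(mk(X2, empty), 0),  V = mk(mk(0, mk(0, empty)), h(0)).
Delete trivial equation empty = empty.
Decompose mk/2: mk(p(op(mk(0, empty), mk(0, empty)), op(V, V)), empty) = mk(X2, empty),  0 = 0.
Decompose mk/2: p(op(mk(0, empty), mk(0, empty)), op(V, V)) = X2,  empty = empty.
Bind X2 := p(op(mk(0, empty), mk(0, empty)), op(V, V)); substituting into the one remaining equation that mentions X2 gives: h(p(op(mk(0, empty), mk(0, empty)), op(V, V))) = Q.
Delete trivial equation empty = empty.
Delete trivial equation 0 = 0.
Bind V := mk(mk(0, mk(0, empty)), h(0)); substituting into the remaining equation gives: h(p(op(mk(0, empty), mk(0, empty)), op(mk(mk(0, mk(0, empty)), h(0)), mk(mk(0, mk(0, empty)), h(0))))) = Q. Substituting into the earlier binding gives X2 := p(op(mk(0, empty), mk(0, empty)), op(mk(mk(0, mk(0, empty)), h(0)), mk(mk(0, mk(0, empty)), h(0)))).
Bind Q := h(p(op(mk(0, empty), mk(0, empty)), op(mk(mk(0, mk(0, empty)), h(0)), mk(mk(0, mk(0, empty)), h(0))))).
No equations remain and no clash or occurs-check failure arose, so a unifier exists.

YES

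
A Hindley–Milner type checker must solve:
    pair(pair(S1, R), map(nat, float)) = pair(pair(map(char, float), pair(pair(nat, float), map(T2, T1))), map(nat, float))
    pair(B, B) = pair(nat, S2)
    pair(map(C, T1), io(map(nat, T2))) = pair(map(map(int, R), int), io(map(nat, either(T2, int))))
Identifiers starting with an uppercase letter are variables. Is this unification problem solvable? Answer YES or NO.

NO

Decompose pair/2: pair(S1, R) = pair(map(char, float), pair(pair(nat, float), map(T2, T1))),  map(nat, float) = map(nat, float).
Decompose pair/2: S1 = map(char, float),  R = pair(pair(nat, float), map(T2, T1)).
Bind S1 := map(char, float); no other remaining equation mentions S1.
Bind R := pair(pair(nat, float), map(T2, T1)); substituting into the one remaining equation that mentions R gives: pair(map(C, T1), io(map(nat, T2))) = pair(map(map(int, pair(pair(nat, float), map(T2, T1))), int), io(map(nat, either(T2, int)))).
Delete trivial equation map(nat, float) = map(nat, float).
Decompose pair/2: B = nat,  B = S2.
Bind B := nat; substituting into the one remaining equation that mentions B gives: nat = S2.
Bind S2 := nat; no other remaining equation mentions S2.
Decompose pair/2: map(C, T1) = map(map(int, pair(pair(nat, float), map(T2, T1))), int),  io(map(nat, T2)) = io(map(nat, either(T2, int))).
Decompose map/2: C = map(int, pair(pair(nat, float), map(T2, T1))),  T1 = int.
Bind C := map(int, pair(pair(nat, float), map(T2, T1))); no other remaining equation mentions C.
Bind T1 := int; no other remaining equation mentions T1. Substituting into the earlier bindings gives R := pair(pair(nat, float), map(T2, int)), C := map(int, pair(pair(nat, float), map(T2, int))).
Decompose io/1: map(nat, T2) = map(nat, either(T2, int)).
Decompose map/2: nat = nat,  T2 = either(T2, int).
Delete trivial equation nat = nat.
Occurs check fails: T2 occurs in either(T2, int); the equation T2 = either(T2, int) has no finite solution.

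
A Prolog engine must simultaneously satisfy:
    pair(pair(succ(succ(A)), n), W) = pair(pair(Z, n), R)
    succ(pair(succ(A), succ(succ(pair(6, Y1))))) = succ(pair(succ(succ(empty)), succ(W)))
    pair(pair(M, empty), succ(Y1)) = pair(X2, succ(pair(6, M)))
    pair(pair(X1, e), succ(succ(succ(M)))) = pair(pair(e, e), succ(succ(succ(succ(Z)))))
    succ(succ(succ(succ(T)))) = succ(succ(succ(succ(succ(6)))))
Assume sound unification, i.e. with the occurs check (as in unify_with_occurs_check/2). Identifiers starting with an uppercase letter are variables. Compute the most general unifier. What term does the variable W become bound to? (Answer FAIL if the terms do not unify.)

Decompose pair/2: pair(succ(succ(A)), n) = pair(Z, n),  W = R.
Decompose pair/2: succ(succ(A)) = Z,  n = n.
Bind Z := succ(succ(A)); substituting into the one remaining equation that mentions Z gives: pair(pair(X1, e), succ(succ(succ(M)))) = pair(pair(e, e), succ(succ(succ(succ(succ(succ(A))))))).
Delete trivial equation n = n.
Bind W := R; substituting into the one remaining equation that mentions W gives: succ(pair(succ(A), succ(succ(pair(6, Y1))))) = succ(pair(succ(succ(empty)), succ(R))).
Decompose succ/1: pair(succ(A), succ(succ(pair(6, Y1)))) = pair(succ(succ(empty)), succ(R)).
Decompose pair/2: succ(A) = succ(succ(empty)),  succ(succ(pair(6, Y1))) = succ(R).
Decompose succ/1: A = succ(empty).
Bind A := succ(empty); substituting into the one remaining equation that mentions A gives: pair(pair(X1, e), succ(succ(succ(M)))) = pair(pair(e, e), succ(succ(succ(succ(succ(succ(succ(empty)))))))). Substituting into the earlier binding gives Z := succ(succ(succ(empty))).
Decompose succ/1: succ(pair(6, Y1)) = R.
Bind R := succ(pair(6, Y1)); no other remaining equation mentions R. Substituting into the earlier binding gives W := succ(pair(6, Y1)).
Decompose pair/2: pair(M, empty) = X2,  succ(Y1) = succ(pair(6, M)).
Bind X2 := pair(M, empty); no other remaining equation mentions X2.
Decompose succ/1: Y1 = pair(6, M).
Bind Y1 := pair(6, M); no other remaining equation mentions Y1. Substituting into the earlier bindings gives W := succ(pair(6, pair(6, M))), R := succ(pair(6, pair(6, M))).
Decompose pair/2: pair(X1, e) = pair(e, e),  succ(succ(succ(M))) = succ(succ(succ(succ(succ(succ(succ(empty))))))).
Decompose pair/2: X1 = e,  e = e.
Bind X1 := e; no other remaining equation mentions X1.
Delete trivial equation e = e.
Decompose succ/1: succ(succ(M)) = succ(succ(succ(succ(succ(succ(empty)))))).
Decompose succ/1: succ(M) = succ(succ(succ(succ(succ(empty))))).
Decompose succ/1: M = succ(succ(succ(succ(empty)))).
Bind M := succ(succ(succ(succ(empty)))); no other remaining equation mentions M. Substituting into the earlier bindings gives W := succ(pair(6, pair(6, succ(succ(succ(succ(empty))))))), R := succ(pair(6, pair(6, succ(succ(succ(succ(empty))))))), X2 := pair(succ(succ(succ(succ(empty)))), empty), Y1 := pair(6, succ(succ(succ(succ(empty))))).
Decompose succ/1: succ(succ(succ(T))) = succ(succ(succ(succ(6)))).
Decompose succ/1: succ(succ(T)) = succ(succ(succ(6))).
Decompose succ/1: succ(T) = succ(succ(6)).
Decompose succ/1: T = succ(6).
Bind T := succ(6).
MGU = { Z = succ(succ(succ(empty))), W = succ(pair(6, pair(6, succ(succ(succ(succ(empty))))))), A = succ(empty), R = succ(pair(6, pair(6, succ(succ(succ(succ(empty))))))), X2 = pair(succ(succ(succ(succ(empty)))), empty), Y1 = pair(6, succ(succ(succ(succ(empty))))), X1 = e, M = succ(succ(succ(succ(empty)))), T = succ(6) }, so W = succ(pair(6, pair(6, succ(succ(succ(succ(empty))))))).

succ(pair(6, pair(6, succ(succ(succ(succ(empty)))))))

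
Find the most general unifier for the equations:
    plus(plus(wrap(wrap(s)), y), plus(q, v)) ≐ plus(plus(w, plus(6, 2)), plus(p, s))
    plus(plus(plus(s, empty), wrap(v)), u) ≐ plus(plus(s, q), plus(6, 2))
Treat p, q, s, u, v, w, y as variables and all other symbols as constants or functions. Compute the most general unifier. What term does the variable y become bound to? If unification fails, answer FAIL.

Decompose plus/2: plus(wrap(wrap(s)), y) ≐ plus(w, plus(6, 2)),  plus(q, v) ≐ plus(p, s).
Decompose plus/2: wrap(wrap(s)) ≐ w,  y ≐ plus(6, 2).
Bind w := wrap(wrap(s)); no other remaining equation mentions w.
Bind y := plus(6, 2); no other remaining equation mentions y.
Decompose plus/2: q ≐ p,  v ≐ s.
Bind q := p; substituting into the one remaining equation that mentions q gives: plus(plus(plus(s, empty), wrap(v)), u) ≐ plus(plus(s, p), plus(6, 2)).
Bind v := s; substituting into the remaining equation gives: plus(plus(plus(s, empty), wrap(s)), u) ≐ plus(plus(s, p), plus(6, 2)).
Decompose plus/2: plus(plus(s, empty), wrap(s)) ≐ plus(s, p),  u ≐ plus(6, 2).
Decompose plus/2: plus(s, empty) ≐ s,  wrap(s) ≐ p.
Occurs check fails: s occurs in plus(s, empty); the equation s ≐ plus(s, empty) has no finite solution.

FAIL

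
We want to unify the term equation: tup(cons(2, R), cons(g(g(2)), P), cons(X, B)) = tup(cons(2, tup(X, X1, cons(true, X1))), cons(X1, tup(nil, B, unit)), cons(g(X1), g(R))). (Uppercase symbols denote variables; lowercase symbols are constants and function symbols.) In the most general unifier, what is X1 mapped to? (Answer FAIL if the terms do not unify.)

g(g(2))

Decompose tup/3: cons(2, R) = cons(2, tup(X, X1, cons(true, X1))),  cons(g(g(2)), P) = cons(X1, tup(nil, B, unit)),  cons(X, B) = cons(g(X1), g(R)).
Decompose cons/2: 2 = 2,  R = tup(X, X1, cons(true, X1)).
Delete trivial equation 2 = 2.
Bind R := tup(X, X1, cons(true, X1)); substituting into the one remaining equation that mentions R gives: cons(X, B) = cons(g(X1), g(tup(X, X1, cons(true, X1)))).
Decompose cons/2: g(g(2)) = X1,  P = tup(nil, B, unit).
Bind X1 := g(g(2)); substituting into the one remaining equation that mentions X1 gives: cons(X, B) = cons(g(g(g(2))), g(tup(X, g(g(2)), cons(true, g(g(2)))))). Substituting into the earlier binding gives R := tup(X, g(g(2)), cons(true, g(g(2)))).
Bind P := tup(nil, B, unit); no other remaining equation mentions P.
Decompose cons/2: X = g(g(g(2))),  B = g(tup(X, g(g(2)), cons(true, g(g(2))))).
Bind X := g(g(g(2))); substituting into the remaining equation gives: B = g(tup(g(g(g(2))), g(g(2)), cons(true, g(g(2))))). Substituting into the earlier binding gives R := tup(g(g(g(2))), g(g(2)), cons(true, g(g(2)))).
Bind B := g(tup(g(g(g(2))), g(g(2)), cons(true, g(g(2))))). Substituting into the earlier binding gives P := tup(nil, g(tup(g(g(g(2))), g(g(2)), cons(true, g(g(2))))), unit).
MGU = { R -> tup(g(g(g(2))), g(g(2)), cons(true, g(g(2)))), X1 -> g(g(2)), P -> tup(nil, g(tup(g(g(g(2))), g(g(2)), cons(true, g(g(2))))), unit), X -> g(g(g(2))), B -> g(tup(g(g(g(2))), g(g(2)), cons(true, g(g(2))))) }, so X1 -> g(g(2)).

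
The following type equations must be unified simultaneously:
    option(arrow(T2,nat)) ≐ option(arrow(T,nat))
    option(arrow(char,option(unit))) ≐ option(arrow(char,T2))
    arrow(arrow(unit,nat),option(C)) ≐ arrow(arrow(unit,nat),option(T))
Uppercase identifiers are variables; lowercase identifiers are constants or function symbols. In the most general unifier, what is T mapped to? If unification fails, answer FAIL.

option(unit)

Decompose option/1: arrow(T2,nat) ≐ arrow(T,nat).
Decompose arrow/2: T2 ≐ T,  nat ≐ nat.
Bind T2 := T; substituting into the one remaining equation that mentions T2 gives: option(arrow(char,option(unit))) ≐ option(arrow(char,T)).
Delete trivial equation nat ≐ nat.
Decompose option/1: arrow(char,option(unit)) ≐ arrow(char,T).
Decompose arrow/2: char ≐ char,  option(unit) ≐ T.
Delete trivial equation char ≐ char.
Bind T := option(unit); substituting into the remaining equation gives: arrow(arrow(unit,nat),option(C)) ≐ arrow(arrow(unit,nat),option(option(unit))). Substituting into the earlier binding gives T2 := option(unit).
Decompose arrow/2: arrow(unit,nat) ≐ arrow(unit,nat),  option(C) ≐ option(option(unit)).
Delete trivial equation arrow(unit,nat) ≐ arrow(unit,nat).
Decompose option/1: C ≐ option(unit).
Bind C := option(unit).
MGU = { T2 ↦ option(unit), T ↦ option(unit), C ↦ option(unit) }, so T ↦ option(unit).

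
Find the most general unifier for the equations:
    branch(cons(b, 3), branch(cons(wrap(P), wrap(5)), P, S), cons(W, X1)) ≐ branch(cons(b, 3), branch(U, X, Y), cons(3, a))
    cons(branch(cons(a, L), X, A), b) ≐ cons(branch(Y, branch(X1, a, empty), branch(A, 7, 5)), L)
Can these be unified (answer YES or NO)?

Decompose branch/3: cons(b, 3) ≐ cons(b, 3),  branch(cons(wrap(P), wrap(5)), P, S) ≐ branch(U, X, Y),  cons(W, X1) ≐ cons(3, a).
Delete trivial equation cons(b, 3) ≐ cons(b, 3).
Decompose branch/3: cons(wrap(P), wrap(5)) ≐ U,  P ≐ X,  S ≐ Y.
Bind U := cons(wrap(P), wrap(5)); no other remaining equation mentions U.
Bind P := X; no other remaining equation mentions P. Substituting into the earlier binding gives U := cons(wrap(X), wrap(5)).
Bind S := Y; no other remaining equation mentions S.
Decompose cons/2: W ≐ 3,  X1 ≐ a.
Bind W := 3; no other remaining equation mentions W.
Bind X1 := a; substituting into the remaining equation gives: cons(branch(cons(a, L), X, A), b) ≐ cons(branch(Y, branch(a, a, empty), branch(A, 7, 5)), L).
Decompose cons/2: branch(cons(a, L), X, A) ≐ branch(Y, branch(a, a, empty), branch(A, 7, 5)),  b ≐ L.
Decompose branch/3: cons(a, L) ≐ Y,  X ≐ branch(a, a, empty),  A ≐ branch(A, 7, 5).
Bind Y := cons(a, L); no other remaining equation mentions Y. Substituting into the earlier binding gives S := cons(a, L).
Bind X := branch(a, a, empty); no other remaining equation mentions X. Substituting into the earlier bindings gives U := cons(wrap(branch(a, a, empty)), wrap(5)), P := branch(a, a, empty).
Occurs check fails: A occurs in branch(A, 7, 5); the equation A ≐ branch(A, 7, 5) has no finite solution.

NO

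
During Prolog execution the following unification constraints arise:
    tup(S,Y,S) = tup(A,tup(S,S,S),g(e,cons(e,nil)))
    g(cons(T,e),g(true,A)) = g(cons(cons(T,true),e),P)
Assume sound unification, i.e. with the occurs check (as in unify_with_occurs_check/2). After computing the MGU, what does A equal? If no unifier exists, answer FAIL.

FAIL

Decompose tup/3: S = A,  Y = tup(S,S,S),  S = g(e,cons(e,nil)).
Bind S := A; substituting into the 2 remaining equations that mention S gives: Y = tup(A,A,A),  A = g(e,cons(e,nil)).
Bind Y := tup(A,A,A); no other remaining equation mentions Y.
Bind A := g(e,cons(e,nil)); substituting into the remaining equation gives: g(cons(T,e),g(true,g(e,cons(e,nil)))) = g(cons(cons(T,true),e),P). Substituting into the earlier bindings gives S := g(e,cons(e,nil)), Y := tup(g(e,cons(e,nil)),g(e,cons(e,nil)),g(e,cons(e,nil))).
Decompose g/2: cons(T,e) = cons(cons(T,true),e),  g(true,g(e,cons(e,nil))) = P.
Decompose cons/2: T = cons(T,true),  e = e.
Occurs check fails: T occurs in cons(T,true); the equation T = cons(T,true) has no finite solution.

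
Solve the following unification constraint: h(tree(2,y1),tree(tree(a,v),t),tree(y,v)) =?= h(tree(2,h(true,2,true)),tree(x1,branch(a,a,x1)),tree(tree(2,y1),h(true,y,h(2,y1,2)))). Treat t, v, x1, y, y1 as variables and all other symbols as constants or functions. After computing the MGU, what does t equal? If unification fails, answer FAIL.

Decompose h/3: tree(2,y1) =?= tree(2,h(true,2,true)),  tree(tree(a,v),t) =?= tree(x1,branch(a,a,x1)),  tree(y,v) =?= tree(tree(2,y1),h(true,y,h(2,y1,2))).
Decompose tree/2: 2 =?= 2,  y1 =?= h(true,2,true).
Delete trivial equation 2 =?= 2.
Bind y1 := h(true,2,true); substituting into the one remaining equation that mentions y1 gives: tree(y,v) =?= tree(tree(2,h(true,2,true)),h(true,y,h(2,h(true,2,true),2))).
Decompose tree/2: tree(a,v) =?= x1,  t =?= branch(a,a,x1).
Bind x1 := tree(a,v); substituting into the one remaining equation that mentions x1 gives: t =?= branch(a,a,tree(a,v)).
Bind t := branch(a,a,tree(a,v)); no other remaining equation mentions t.
Decompose tree/2: y =?= tree(2,h(true,2,true)),  v =?= h(true,y,h(2,h(true,2,true),2)).
Bind y := tree(2,h(true,2,true)); substituting into the remaining equation gives: v =?= h(true,tree(2,h(true,2,true)),h(2,h(true,2,true),2)).
Bind v := h(true,tree(2,h(true,2,true)),h(2,h(true,2,true),2)). Substituting into the earlier bindings gives x1 := tree(a,h(true,tree(2,h(true,2,true)),h(2,h(true,2,true),2))), t := branch(a,a,tree(a,h(true,tree(2,h(true,2,true)),h(2,h(true,2,true),2)))).
MGU = { y1 -> h(true,2,true), x1 -> tree(a,h(true,tree(2,h(true,2,true)),h(2,h(true,2,true),2))), t -> branch(a,a,tree(a,h(true,tree(2,h(true,2,true)),h(2,h(true,2,true),2)))), y -> tree(2,h(true,2,true)), v -> h(true,tree(2,h(true,2,true)),h(2,h(true,2,true),2)) }, so t -> branch(a,a,tree(a,h(true,tree(2,h(true,2,true)),h(2,h(true,2,true),2)))).

branch(a,a,tree(a,h(true,tree(2,h(true,2,true)),h(2,h(true,2,true),2))))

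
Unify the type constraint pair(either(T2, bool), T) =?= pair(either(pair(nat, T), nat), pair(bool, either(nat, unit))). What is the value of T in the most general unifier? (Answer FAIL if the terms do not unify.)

Decompose pair/2: either(T2, bool) =?= either(pair(nat, T), nat),  T =?= pair(bool, either(nat, unit)).
Decompose either/2: T2 =?= pair(nat, T),  bool =?= nat.
Bind T2 := pair(nat, T); no other remaining equation mentions T2.
Clash: constants bool and nat differ; no unifier exists.

FAIL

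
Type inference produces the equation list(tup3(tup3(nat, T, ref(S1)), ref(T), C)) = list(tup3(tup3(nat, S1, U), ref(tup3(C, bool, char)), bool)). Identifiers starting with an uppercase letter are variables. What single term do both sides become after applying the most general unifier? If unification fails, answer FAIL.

list(tup3(tup3(nat, tup3(bool, bool, char), ref(tup3(bool, bool, char))), ref(tup3(bool, bool, char)), bool))

Decompose list/1: tup3(tup3(nat, T, ref(S1)), ref(T), C) = tup3(tup3(nat, S1, U), ref(tup3(C, bool, char)), bool).
Decompose tup3/3: tup3(nat, T, ref(S1)) = tup3(nat, S1, U),  ref(T) = ref(tup3(C, bool, char)),  C = bool.
Decompose tup3/3: nat = nat,  T = S1,  ref(S1) = U.
Delete trivial equation nat = nat.
Bind T := S1; substituting into the one remaining equation that mentions T gives: ref(S1) = ref(tup3(C, bool, char)).
Bind U := ref(S1); no other remaining equation mentions U.
Decompose ref/1: S1 = tup3(C, bool, char).
Bind S1 := tup3(C, bool, char); no other remaining equation mentions S1. Substituting into the earlier bindings gives T := tup3(C, bool, char), U := ref(tup3(C, bool, char)).
Bind C := bool. Substituting into the earlier bindings gives T := tup3(bool, bool, char), U := ref(tup3(bool, bool, char)), S1 := tup3(bool, bool, char).
Applying the MGU to either side gives list(tup3(tup3(nat, tup3(bool, bool, char), ref(tup3(bool, bool, char))), ref(tup3(bool, bool, char)), bool)).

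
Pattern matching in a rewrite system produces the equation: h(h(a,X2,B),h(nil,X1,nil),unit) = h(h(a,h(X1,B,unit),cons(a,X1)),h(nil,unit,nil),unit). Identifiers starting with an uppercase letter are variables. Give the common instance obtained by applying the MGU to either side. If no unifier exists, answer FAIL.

Decompose h/3: h(a,X2,B) = h(a,h(X1,B,unit),cons(a,X1)),  h(nil,X1,nil) = h(nil,unit,nil),  unit = unit.
Decompose h/3: a = a,  X2 = h(X1,B,unit),  B = cons(a,X1).
Delete trivial equation a = a.
Bind X2 := h(X1,B,unit); no other remaining equation mentions X2.
Bind B := cons(a,X1); no other remaining equation mentions B. Substituting into the earlier binding gives X2 := h(X1,cons(a,X1),unit).
Decompose h/3: nil = nil,  X1 = unit,  nil = nil.
Delete trivial equation nil = nil.
Bind X1 := unit; no other remaining equation mentions X1. Substituting into the earlier bindings gives X2 := h(unit,cons(a,unit),unit), B := cons(a,unit).
Delete trivial equation nil = nil.
Delete trivial equation unit = unit.
Applying the MGU to either side gives h(h(a,h(unit,cons(a,unit),unit),cons(a,unit)),h(nil,unit,nil),unit).

h(h(a,h(unit,cons(a,unit),unit),cons(a,unit)),h(nil,unit,nil),unit)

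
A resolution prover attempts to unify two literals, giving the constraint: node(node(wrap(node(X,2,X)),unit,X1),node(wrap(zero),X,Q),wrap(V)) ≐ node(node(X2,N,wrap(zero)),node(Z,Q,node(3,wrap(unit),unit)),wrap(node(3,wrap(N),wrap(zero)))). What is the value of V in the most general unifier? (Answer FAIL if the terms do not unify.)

node(3,wrap(unit),wrap(zero))

Decompose node/3: node(wrap(node(X,2,X)),unit,X1) ≐ node(X2,N,wrap(zero)),  node(wrap(zero),X,Q) ≐ node(Z,Q,node(3,wrap(unit),unit)),  wrap(V) ≐ wrap(node(3,wrap(N),wrap(zero))).
Decompose node/3: wrap(node(X,2,X)) ≐ X2,  unit ≐ N,  X1 ≐ wrap(zero).
Bind X2 := wrap(node(X,2,X)); no other remaining equation mentions X2.
Bind N := unit; substituting into the one remaining equation that mentions N gives: wrap(V) ≐ wrap(node(3,wrap(unit),wrap(zero))).
Bind X1 := wrap(zero); no other remaining equation mentions X1.
Decompose node/3: wrap(zero) ≐ Z,  X ≐ Q,  Q ≐ node(3,wrap(unit),unit).
Bind Z := wrap(zero); no other remaining equation mentions Z.
Bind X := Q; no other remaining equation mentions X. Substituting into the earlier binding gives X2 := wrap(node(Q,2,Q)).
Bind Q := node(3,wrap(unit),unit); no other remaining equation mentions Q. Substituting into the earlier bindings gives X2 := wrap(node(node(3,wrap(unit),unit),2,node(3,wrap(unit),unit))), X := node(3,wrap(unit),unit).
Decompose wrap/1: V ≐ node(3,wrap(unit),wrap(zero)).
Bind V := node(3,wrap(unit),wrap(zero)).
MGU = { X2 ↦ wrap(node(node(3,wrap(unit),unit),2,node(3,wrap(unit),unit))), N ↦ unit, X1 ↦ wrap(zero), Z ↦ wrap(zero), X ↦ node(3,wrap(unit),unit), Q ↦ node(3,wrap(unit),unit), V ↦ node(3,wrap(unit),wrap(zero)) }, so V ↦ node(3,wrap(unit),wrap(zero)).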